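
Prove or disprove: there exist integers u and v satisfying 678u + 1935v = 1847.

There are no such integers.

Any value of 678u + 1935v is a multiple of gcd(678, 1935) = 3.
But 1847 is not a multiple of 3 (it leaves remainder 2).
Hence no integers u, v satisfy the equation.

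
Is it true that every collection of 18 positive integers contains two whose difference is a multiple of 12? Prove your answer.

Partition the integers by their residue mod 12; there are 12 classes.
With 18 integers and only 12 classes, the pigeonhole principle forces two of them, say a and b, into the same class.
Their difference a − b is then a multiple of 12.

Yes.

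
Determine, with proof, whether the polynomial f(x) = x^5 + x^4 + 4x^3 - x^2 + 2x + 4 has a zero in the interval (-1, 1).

f(-1) = -3 and f(1) = 11, which have opposite signs.
As a polynomial, f is continuous on every closed interval.
By the Intermediate Value Theorem, f takes the value 0 somewhere in the open interval.

Such a root exists.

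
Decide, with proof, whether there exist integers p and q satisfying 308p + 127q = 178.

p = 8, q = -18

308 and 127 are coprime, so 308p + 127q ranges over all of ℤ.
Run the Euclidean algorithm on 308 and 127: 308 = 2·127 + 54, 127 = 2·54 + 19, 54 = 2·19 + 16, 19 = 1·16 + 3, 16 = 5·3 + 1, 3 = 3·1 + 0.
Unwinding: 1 = 16 − 5·3 = 16 − 5·(19 − 1·16) = −5·19 + 6·16 = −5·19 + 6·(54 − 2·19) = 6·54 − 17·19 = 6·54 − 17·(127 − 2·54) = −17·127 + 40·54 = −17·127 + 40·(308 − 2·127) = 40·308 − 97·127, i.e. 308·40 + 127·(-97) = 1.
Times 178: 308·7120 + 127·(-17266) = 178, so (7120, -17266) solves it.
The general solution is p = 7120 + 127k, q = -17266 − 308k; taking k = -56 gives the smaller pair p = 8, q = -18.
Indeed 308·8 + 127·(-18) = 2464 − 2286 = 178.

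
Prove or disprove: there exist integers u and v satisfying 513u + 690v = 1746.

u = 72, v = -51

Every value of 513u + 690v is a multiple of gcd(513, 690) = 3; since 3 ∣ 1746, solutions exist.
Dividing through by 3 reduces the equation to 171u + 230v = 582.
Run the Euclidean algorithm on 230 and 171: 230 = 1·171 + 59, 171 = 2·59 + 53, 59 = 1·53 + 6, 53 = 8·6 + 5, 6 = 1·5 + 1, 5 = 5·1 + 0.
Unwinding: 1 = 6 − 1·5 = 6 − (53 − 8·6) = −53 + 9·6 = −53 + 9·(59 − 1·53) = 9·59 − 10·53 = 9·59 − 10·(171 − 2·59) = −10·171 + 29·59 = −10·171 + 29·(230 − 1·171) = 29·230 − 39·171, i.e. 171·(-39) + 230·29 = 1.
Multiplying through by 582: u = (-39)·582 = -22698, v = 29·582 = 16878 is a solution.
Shifting by a multiple of (230, −171) keeps it a solution: u = -22698 + 99·230 = 72, v = 16878 − 99·171 = -51.
Check: 513·72 + 690·(-51) = 36936 − 35190 = 1746. ✓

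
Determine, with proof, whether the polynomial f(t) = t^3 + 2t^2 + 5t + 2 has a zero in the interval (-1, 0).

Yes, f has a root in the interval.

f(-1) = -2 and f(0) = 2, which have opposite signs.
Since f is a polynomial it is continuous on [-1, 0].
By the Intermediate Value Theorem f must vanish at some point of (-1, 0).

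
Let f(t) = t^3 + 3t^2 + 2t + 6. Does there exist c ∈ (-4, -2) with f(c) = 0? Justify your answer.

Yes, f has a root in the interval.

f(-4) = -18 and f(-2) = 6, which have opposite signs.
f is continuous everywhere (it is a polynomial), in particular on [-4, -2].
By the Intermediate Value Theorem, f takes the value 0 somewhere in the open interval.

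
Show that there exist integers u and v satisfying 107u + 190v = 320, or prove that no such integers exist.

u = 90, v = -49

107 and 190 are coprime, so 107u + 190v ranges over all of ℤ.
Dividing repeatedly: 190 = 1·107 + 83, 107 = 1·83 + 24, 83 = 3·24 + 11, 24 = 2·11 + 2, 11 = 5·2 + 1, 2 = 2·1 + 0.
Working back up the chain: 1 = 11 − 5·2 = 11 − 5·(24 − 2·11) = −5·24 + 11·11 = −5·24 + 11·(83 − 3·24) = 11·83 − 38·24 = 11·83 − 38·(107 − 1·83) = −38·107 + 49·83 = −38·107 + 49·(190 − 1·107) = 49·190 − 87·107. So 107·(-87) + 190·49 = 1.
Scaling by 320 gives the particular solution (u, v) = (-27840, 15680).
The general solution is u = -27840 + 190k, v = 15680 − 107k; taking k = 147 gives the smaller pair u = 90, v = -49.
Check: 107·90 + 190·(-49) = 9630 − 9310 = 320. ✓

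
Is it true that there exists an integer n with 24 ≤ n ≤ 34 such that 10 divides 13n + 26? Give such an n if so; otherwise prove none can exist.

n = 28 works, since 13·28 + 26 = 390 = 39·10.

n = 28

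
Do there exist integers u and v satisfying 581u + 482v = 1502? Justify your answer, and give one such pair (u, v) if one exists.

u = 244, v = -291

581 and 482 are coprime, so 581u + 482v ranges over all of ℤ.
Dividing repeatedly: 581 = 1·482 + 99, 482 = 4·99 + 86, 99 = 1·86 + 13, 86 = 6·13 + 8, 13 = 1·8 + 5, 8 = 1·5 + 3, 5 = 1·3 + 2, 3 = 1·2 + 1, 2 = 2·1 + 0.
Unwinding: 1 = 3 − 1·2 = 3 − (5 − 1·3) = −5 + 2·3 = −5 + 2·(8 − 1·5) = 2·8 − 3·5 = 2·8 − 3·(13 − 1·8) = −3·13 + 5·8 = −3·13 + 5·(86 − 6·13) = 5·86 − 33·13 = 5·86 − 33·(99 − 1·86) = −33·99 + 38·86 = −33·99 + 38·(482 − 4·99) = 38·482 − 185·99 = 38·482 − 185·(581 − 1·482) = −185·581 + 223·482, i.e. 581·(-185) + 482·223 = 1.
Times 1502: 581·(-277870) + 482·334946 = 1502, so (-277870, 334946) solves it.
Adding 577·482 to u and subtracting 577·581 from v gives the tidier solution (244, -291).
Indeed 581·244 + 482·(-291) = 141764 − 140262 = 1502.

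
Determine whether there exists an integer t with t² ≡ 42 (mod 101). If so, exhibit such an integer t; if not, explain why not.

No, no such integer exists.

101 is prime, so by Euler's criterion 42 is a square mod 101 iff 42^((101−1)/2) = 42^50 ≡ 1 (mod 101).
Squaring successively (mod 101): 42^2 = 1764 ≡ 47; 42^4 ≡ 47² = 2209 ≡ 88; 42^8 ≡ 88² = 7744 ≡ 68; 42^16 ≡ 68² = 4624 ≡ 79; 42^32 ≡ 79² = 6241 ≡ 80.
Since 50 = 32 + 16 + 2, 42^50 ≡ 80 · 79 · 47; multiplying out mod 101: 80·79 = 6320 ≡ 58, then 58·47 = 2726 ≡ 100. Thus 42^50 ≡ 100 ≡ −1 (mod 101).
The value −1 means 42 is a non-residue modulo 101, so t² ≡ 42 (mod 101) is impossible.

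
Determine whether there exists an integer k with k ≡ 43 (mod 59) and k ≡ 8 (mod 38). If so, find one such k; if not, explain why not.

Since 59 and 38 share no common factor, CRT says the pair of congruences has a solution (unique mod 2242).
Write k = 43 + 59t and require 43 + 59t ≡ 8 (mod 38), i.e. 59t ≡ 3 (mod 38).
59 ≡ 21 (mod 38), so this reads 21t ≡ 3 (mod 38). Invert 21 mod 38 by the Euclidean algorithm: 38 = 1·21 + 17, 21 = 1·17 + 4, 17 = 4·4 + 1, 4 = 4·1 + 0; back-substituting, 1 = 17 − 4·4 = 17 − 4·(21 − 1·17) = −4·21 + 5·17 = −4·21 + 5·(38 − 1·21) = 5·38 − 9·21. Hence 21·(-9) ≡ 1, so 21⁻¹ ≡ -9 ≡ 29 (mod 38).
Multiplying by 29: t ≡ 29·3 = 87 ≡ 11 (mod 38).
With t = 11: k = 43 + 59·11 = 692.
Verify: 692 = 11·59 + 43 and 692 = 18·38 + 8. ✓

k = 692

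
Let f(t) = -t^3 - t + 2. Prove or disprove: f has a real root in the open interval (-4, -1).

No.

f(-4) = 70 and f(-1) = 4, both positive.
The derivative f'(t) = -3t^2 - 1 is a quadratic with discriminant 0² − 4·(-3)·(-1) = -12 < 0; it never vanishes, so it is always negative (sign of the leading coefficient).
So f is strictly decreasing; between -4 and -1 its values lie between f(-4) = 70 and f(-1) = 4, all positive. Therefore f has no root in (-4, -1).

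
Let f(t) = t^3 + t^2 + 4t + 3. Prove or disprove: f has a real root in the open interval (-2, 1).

f(-2) = -9 and f(1) = 9, which have opposite signs.
f is continuous everywhere (it is a polynomial), in particular on [-2, 1].
By the Intermediate Value Theorem, f takes the value 0 somewhere in the open interval.

Such a root exists.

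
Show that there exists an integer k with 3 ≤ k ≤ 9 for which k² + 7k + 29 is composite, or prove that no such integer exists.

The values for k = 3, 4, …, 9 are 59, 73, 89, 107, 127, 149, 173, and each of these is prime.
So no value in the range makes the expression composite.

No such integer k in that range exists.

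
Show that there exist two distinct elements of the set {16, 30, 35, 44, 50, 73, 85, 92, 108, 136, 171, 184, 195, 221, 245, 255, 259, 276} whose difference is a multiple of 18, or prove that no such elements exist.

There is no such pair.

Two integers differ by a multiple of 18 exactly when they have the same residue mod 18. The residues are 16↦16, 30↦12, 35↦17, 44↦8, 50↦14, 73↦1, 85↦13, 92↦2, 108↦0, 136↦10, 171↦9, 184↦4, 195↦15, 221↦5, 245↦11, 255↦3, 259↦7, 276↦6.
No residue repeats among the 18 elements, so no pair has difference ≡ 0 (mod 18).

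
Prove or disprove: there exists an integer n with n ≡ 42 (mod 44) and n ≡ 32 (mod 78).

gcd(44, 78) = 2. A simultaneous solution exists iff 42 ≡ 32 (mod 2); here 42 mod 2 = 0 = 32 mod 2, so it does.
Write n = 42 + 44t. Then 44t ≡ 32 − 42 ≡ 68 (mod 78); dividing through by 2 gives 22t ≡ 34 (mod 39).
Since 22·16 = 352 = 9·39 + 1, the inverse of 22 mod 39 is 16.
Multiplying by 16: t ≡ 16·34 = 544 ≡ 37 (mod 39).
Then n = 42 + 44·37 = 1670.
Check: 1670 mod 44 = 42, 1670 mod 78 = 32. ✓

n = 1670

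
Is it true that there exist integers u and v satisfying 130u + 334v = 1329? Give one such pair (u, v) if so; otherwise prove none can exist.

Both 130 and 334 are divisible by gcd(130, 334) = 2, hence so is any combination 130u + 334v.
However 1329 leaves remainder 1 on division by 2.
Therefore 130u + 334v = 1329 has no solution in integers.

There are no such integers.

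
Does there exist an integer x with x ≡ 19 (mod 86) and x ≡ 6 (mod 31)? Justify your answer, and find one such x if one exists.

gcd(86, 31) = 1, so the Chinese Remainder Theorem guarantees exactly one residue class mod 2666 satisfying both.
Any solution of the first congruence is x = 19 + 86t; substituting into the second, 86t ≡ 6 − 19 ≡ 18 (mod 31).
86 ≡ 24 (mod 31), so this reads 24t ≡ 18 (mod 31). Invert 24 mod 31 by the Euclidean algorithm: 31 = 1·24 + 7, 24 = 3·7 + 3, 7 = 2·3 + 1, 3 = 3·1 + 0; back-substituting, 1 = 7 − 2·3 = 7 − 2·(24 − 3·7) = −2·24 + 7·7 = −2·24 + 7·(31 − 1·24) = 7·31 − 9·24. Hence 24·(-9) ≡ 1, so 24⁻¹ ≡ -9 ≡ 22 (mod 31).
Therefore t ≡ 22·18 = 396 ≡ 24 (mod 31).
With t = 24: x = 19 + 86·24 = 2083.
Check: 2083 mod 86 = 19, 2083 mod 31 = 6. ✓

x = 2083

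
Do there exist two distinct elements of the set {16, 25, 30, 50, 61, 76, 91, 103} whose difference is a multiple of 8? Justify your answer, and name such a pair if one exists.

Two integers differ by a multiple of 8 exactly when they have the same residue mod 8. The residues are 16↦0, 25↦1, 30↦6, 50↦2, 61↦5, 76↦4, 91↦3, 103↦7.
All 8 residues are distinct, so no two elements differ by a multiple of 8.

No such pair exists.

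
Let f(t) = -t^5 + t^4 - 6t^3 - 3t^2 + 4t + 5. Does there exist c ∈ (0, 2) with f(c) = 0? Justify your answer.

Yes, such a c exists.

f(0) = 5 and f(2) = -63, which have opposite signs.
Since f is a polynomial it is continuous on [0, 2].
So by the Intermediate Value Theorem there is a c strictly between 0 and 2 with f(c) = 0.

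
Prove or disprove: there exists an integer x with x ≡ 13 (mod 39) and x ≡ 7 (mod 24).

x = 247

Here gcd(39, 24) = 3, and both 13 and 7 leave remainder 1 mod 3, so the system is consistent.
The integers ≡ 13 (mod 39) are 13, 52, 91, 130, 169, 208, 247, …; their remainders mod 24 are 13, 4, 19, 10, 1, 16, 7, so x = 247 is the first that is ≡ 7 (mod 24).
Check: 247 mod 39 = 13, 247 mod 24 = 7. ✓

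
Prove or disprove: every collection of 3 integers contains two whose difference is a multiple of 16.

No, the set {58, 59, 60} is a counterexample.

Take the 3 consecutive integers 58, 59, 60: their residues mod 16 are all distinct because 3 ≤ 16.
Any two of them differ by at most 2 < 16 and by at least 1, so no difference is a multiple of 16.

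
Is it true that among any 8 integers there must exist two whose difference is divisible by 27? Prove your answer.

No, the set {108, 109, 110, 111, 112, 113, 114, 115} is a counterexample.

Try 8 consecutive integers, 108, 109, …, 115. Their remainders mod 27 are 0, 1, 2, 3, 4, 5, 6, 7 — pairwise different, as any 8 ≤ 27 consecutive integers have distinct residues.
No two share a residue, so no pair has difference divisible by 27; the claim fails for this set.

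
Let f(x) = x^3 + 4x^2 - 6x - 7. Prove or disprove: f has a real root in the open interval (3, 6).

The endpoint values f(3) = 38 and f(6) = 317 are both positive. Claim: f(x) > 0 for every x in (3, 6).
Substitute x = 3 + u, where 0 < u < 3 on the interval. Expanding, f(3 + u) = u^3 + 13u^2 + 45u + 38.
The nonzero coefficients here are all positive, so for u > 0 every term is positive (or zero), and the constant term 38 is strictly positive.
So f is strictly positive on (3, 6); no root exists in the interval.

f has no root in that interval.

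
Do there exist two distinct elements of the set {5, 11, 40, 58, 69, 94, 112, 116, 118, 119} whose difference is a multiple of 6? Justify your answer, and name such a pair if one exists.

The pair (5, 11) works.

Both 5 and 11 leave remainder 5 on division by 6; their difference 6 = 1·6 is a multiple of 6.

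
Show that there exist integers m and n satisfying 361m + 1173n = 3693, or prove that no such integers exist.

m = 1089, n = -332

Since gcd(361, 1173) = 1, every integer is an integer combination of 361 and 1173.
Run the Euclidean algorithm on 1173 and 361: 1173 = 3·361 + 90, 361 = 4·90 + 1, 90 = 90·1 + 0.
Working back up the chain: 1 = 361 − 4·90 = 361 − 4·(1173 − 3·361) = −4·1173 + 13·361. So 361·13 + 1173·(-4) = 1.
Scaling by 3693 gives the particular solution (m, n) = (48009, -14772).
The general solution is m = 48009 + 1173k, n = -14772 − 361k; taking k = -40 gives the smaller pair m = 1089, n = -332.
Check: 361·1089 + 1173·(-332) = 393129 − 389436 = 3693. ✓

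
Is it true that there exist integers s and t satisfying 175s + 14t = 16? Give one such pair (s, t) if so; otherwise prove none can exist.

No, no such integers exist.

Any value of 175s + 14t is a multiple of gcd(175, 14) = 7.
But 16 = 7·2 + 2, so 7 ∤ 16.
Therefore 175s + 14t = 16 has no solution in integers.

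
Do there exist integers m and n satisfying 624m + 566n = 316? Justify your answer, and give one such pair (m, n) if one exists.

m = 64, n = -70

gcd(624, 566) = 2, and 2 divides 316, so integer solutions exist.
Dividing through by 2 reduces the equation to 312m + 283n = 158.
Run the Euclidean algorithm on 312 and 283: 312 = 1·283 + 29, 283 = 9·29 + 22, 29 = 1·22 + 7, 22 = 3·7 + 1, 7 = 7·1 + 0.
Working back up the chain: 1 = 22 − 3·7 = 22 − 3·(29 − 1·22) = −3·29 + 4·22 = −3·29 + 4·(283 − 9·29) = 4·283 − 39·29 = 4·283 − 39·(312 − 1·283) = −39·312 + 43·283. So 312·(-39) + 283·43 = 1.
Multiplying through by 158: m = (-39)·158 = -6162, n = 43·158 = 6794 is a solution.
Adding 22·283 to m and subtracting 22·312 from n gives the tidier solution (64, -70).
Check: 624·64 + 566·(-70) = 39936 − 39620 = 316. ✓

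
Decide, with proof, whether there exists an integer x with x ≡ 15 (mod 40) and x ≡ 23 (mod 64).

x = 215

The moduli are not coprime: gcd(40, 64) = 8. Compatibility requires 8 ∣ (23 − 15) = 8, which holds, so solutions exist.
List candidates x ≡ 15 (mod 40): 15, 55, 95, 135, 175, 215. Modulo 64 these are 15, 55, 31, 7, 47, 23; 215 gives 23 as required.
Verify: 215 = 5·40 + 15 and 215 = 3·64 + 23. ✓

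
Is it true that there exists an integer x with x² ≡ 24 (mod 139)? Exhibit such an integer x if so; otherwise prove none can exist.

x = 21 works: 21² = 441, and 441 − 24 = 417 = 3·139.

x = 21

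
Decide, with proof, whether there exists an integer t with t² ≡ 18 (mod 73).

t = 50

t = 50 works: 50² = 2500, and 2500 − 18 = 2482 = 34·73.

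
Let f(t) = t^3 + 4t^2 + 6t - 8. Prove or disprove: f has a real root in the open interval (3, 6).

No.

Evaluate at the endpoints: f(3) = 73, f(6) = 388 — same sign (positive).
f'(t) = 3t^2 + 8t + 6 has discriminant 8² − 4·3·6 = -8 < 0, so f' has no real roots and is positive for every real t.
Hence f is strictly increasing on ℝ, and in particular on [3, 6]. A strictly monotone function with same-sign endpoint values stays positive on the whole interval, so f has no zero in (3, 6).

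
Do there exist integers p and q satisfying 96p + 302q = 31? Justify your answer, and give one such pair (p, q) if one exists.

gcd(96, 302) = 2, so every integer of the form 96p + 302q is a multiple of 2.
However 31 leaves remainder 1 on division by 2.
Therefore 96p + 302q = 31 has no solution in integers.

No, no such integers exist.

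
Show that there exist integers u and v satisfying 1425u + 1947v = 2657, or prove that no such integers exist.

Any value of 1425u + 1947v is a multiple of gcd(1425, 1947) = 3.
But 2657 = 3·885 + 2, so 3 ∤ 2657.
Hence no integers u, v satisfy the equation.

No such integers exist.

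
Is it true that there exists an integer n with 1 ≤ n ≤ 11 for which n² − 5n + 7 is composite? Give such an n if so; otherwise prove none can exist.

n = 7

At n = 7: 7² − 5·7 + 7 = 21 = 3·7, which is composite.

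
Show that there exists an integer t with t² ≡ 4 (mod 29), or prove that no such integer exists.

t = 2

Take t = 2. Then 2² = 4, and since 0 ≤ 4 < 29 this is already reduced: 2² ≡ 4 (mod 29).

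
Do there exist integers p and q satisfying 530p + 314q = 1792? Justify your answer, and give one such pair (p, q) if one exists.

Every value of 530p + 314q is a multiple of gcd(530, 314) = 2; since 2 ∣ 1792, solutions exist.
Dividing through by 2 reduces the equation to 265p + 157q = 896.
Euclidean algorithm: 265 = 1·157 + 108, 157 = 1·108 + 49, 108 = 2·49 + 10, 49 = 4·10 + 9, 10 = 1·9 + 1, 9 = 9·1 + 0.
Unwinding: 1 = 10 − 1·9 = 10 − (49 − 4·10) = −49 + 5·10 = −49 + 5·(108 − 2·49) = 5·108 − 11·49 = 5·108 − 11·(157 − 1·108) = −11·157 + 16·108 = −11·157 + 16·(265 − 1·157) = 16·265 − 27·157, i.e. 265·16 + 157·(-27) = 1.
Multiplying through by 896: p = 16·896 = 14336, q = (-27)·896 = -24192 is a solution.
Shifting by a multiple of (157, −265) keeps it a solution: p = 14336 − 91·157 = 49, q = -24192 + 91·265 = -77.
Check: 530·49 + 314·(-77) = 25970 − 24178 = 1792. ✓

p = 49, q = -77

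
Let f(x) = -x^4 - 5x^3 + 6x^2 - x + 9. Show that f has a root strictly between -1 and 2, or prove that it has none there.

Yes, f has a root in the interval.

f(-1) = 20 and f(2) = -25, which have opposite signs.
Since f is a polynomial it is continuous on [-1, 2].
By the Intermediate Value Theorem, f takes the value 0 somewhere in the open interval.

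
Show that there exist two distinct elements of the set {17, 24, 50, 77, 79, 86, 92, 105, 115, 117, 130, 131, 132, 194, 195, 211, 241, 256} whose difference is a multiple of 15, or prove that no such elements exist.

17 and 77 are such a pair.

Both 17 and 77 leave remainder 2 on division by 15; their difference 60 = 4·15 is a multiple of 15.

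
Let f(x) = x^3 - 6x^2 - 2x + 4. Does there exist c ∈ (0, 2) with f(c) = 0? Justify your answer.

f(0) = 4 and f(2) = -16, which have opposite signs.
Since f is a polynomial it is continuous on [0, 2].
By the Intermediate Value Theorem f must vanish at some point of (0, 2).

Such a root exists.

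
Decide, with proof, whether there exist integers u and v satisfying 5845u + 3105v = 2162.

gcd(5845, 3105) = 5, so every integer of the form 5845u + 3105v is a multiple of 5.
But 2162 = 5·432 + 2, so 5 ∤ 2162.
Hence no integers u, v satisfy the equation.

No, no such integers exist.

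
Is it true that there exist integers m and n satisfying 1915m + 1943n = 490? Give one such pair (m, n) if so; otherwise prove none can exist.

m = 954, n = -940

1915 and 1943 are coprime, so 1915m + 1943n ranges over all of ℤ.
Dividing repeatedly: 1943 = 1·1915 + 28, 1915 = 68·28 + 11, 28 = 2·11 + 6, 11 = 1·6 + 5, 6 = 1·5 + 1, 5 = 5·1 + 0.
Unwinding: 1 = 6 − 1·5 = 6 − (11 − 1·6) = −11 + 2·6 = −11 + 2·(28 − 2·11) = 2·28 − 5·11 = 2·28 − 5·(1915 − 68·28) = −5·1915 + 342·28 = −5·1915 + 342·(1943 − 1·1915) = 342·1943 − 347·1915, i.e. 1915·(-347) + 1943·342 = 1.
Times 490: 1915·(-170030) + 1943·167580 = 490, so (-170030, 167580) solves it.
Shifting by a multiple of (1943, −1915) keeps it a solution: m = -170030 + 88·1943 = 954, n = 167580 − 88·1915 = -940.
Check: 1915·954 + 1943·(-940) = 1826910 − 1826420 = 490. ✓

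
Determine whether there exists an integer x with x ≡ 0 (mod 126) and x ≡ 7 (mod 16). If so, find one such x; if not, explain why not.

No, no such integer exists.

gcd(126, 16) = 2. If x ≡ 0 (mod 126) and x ≡ 7 (mod 16), then x ≡ 0 (mod 2) and x ≡ 7 (mod 2).
These are incompatible: 0 − 7 = -7 is not divisible by 2.
So no integer satisfies both congruences.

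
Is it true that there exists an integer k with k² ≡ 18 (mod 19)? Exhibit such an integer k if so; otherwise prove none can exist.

Computing k² mod 19 for k = 0, 1, …, 9 (enough, by the symmetry k ↦ 19 − k) gives 0, 1, 4, 9, 16, 6, 17, 11, 7, 5.
The set of squares mod 19 is therefore {0, 1, 4, 5, 6, 7, 9, 11, 16, 17}, which does not contain 18.
Therefore k² ≡ 18 (mod 19) has no solution.

There is no such integer.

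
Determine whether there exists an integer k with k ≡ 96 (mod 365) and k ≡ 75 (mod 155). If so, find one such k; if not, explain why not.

There is no such integer.

gcd(365, 155) = 5. If k ≡ 96 (mod 365) and k ≡ 75 (mod 155), then k ≡ 96 (mod 5) and k ≡ 75 (mod 5).
But 96 mod 5 = 1 while 75 mod 5 = 0, a contradiction.
Therefore no such k exists.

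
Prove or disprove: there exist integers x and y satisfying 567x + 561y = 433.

There are no such integers.

Both 567 and 561 are divisible by gcd(567, 561) = 3, hence so is any combination 567x + 561y.
But 433 = 3·144 + 1, so 3 ∤ 433.
So the equation is unsolvable over ℤ.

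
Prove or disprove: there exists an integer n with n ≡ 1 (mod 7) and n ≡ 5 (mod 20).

Since 7 and 20 share no common factor, CRT says the pair of congruences has a solution (unique mod 140).
Any solution of the first congruence is n = 1 + 7t; substituting into the second, 7t ≡ 5 − 1 ≡ 4 (mod 20).
To invert 7 modulo 20: 20 = 2·7 + 6, 7 = 1·6 + 1, 6 = 6·1 + 0, and unwinding, 1 = 7 − 1·6 = 7 − (20 − 2·7) = −20 + 3·7. Thus 7⁻¹ ≡ 3 (mod 20).
Multiplying by 3: t ≡ 3·4 = 12 (mod 20).
With t = 12: n = 1 + 7·12 = 85.
Indeed 85 ≡ 1 (mod 7) and 85 ≡ 5 (mod 20).

n = 85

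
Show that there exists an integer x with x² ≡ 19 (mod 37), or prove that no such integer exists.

No such integer exists.

37 is prime, so by Euler's criterion 19 is a square mod 37 iff 19^((37−1)/2) = 19^18 ≡ 1 (mod 37).
Repeated squaring mod 37: 19^2 = 361 ≡ 28; 19^4 ≡ 28² = 784 ≡ 7; 19^8 ≡ 7² = 49 ≡ 12; 19^16 ≡ 12² = 144 ≡ 33.
Since 18 = 16 + 2, 19^18 ≡ 33 · 28; multiplying out mod 37: 33·28 = 924 ≡ 36. Thus 19^18 ≡ 36 ≡ −1 (mod 37).
The value −1 means 19 is a non-residue modulo 37, so x² ≡ 19 (mod 37) is impossible.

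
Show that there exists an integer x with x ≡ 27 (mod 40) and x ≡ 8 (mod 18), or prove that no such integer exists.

No such integer exists.

gcd(40, 18) = 2. If x ≡ 27 (mod 40) and x ≡ 8 (mod 18), then x ≡ 27 (mod 2) and x ≡ 8 (mod 2).
These are incompatible: 27 − 8 = 19 is not divisible by 2.
So no integer satisfies both congruences.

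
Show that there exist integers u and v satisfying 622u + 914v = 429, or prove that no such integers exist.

gcd(622, 914) = 2, so every integer of the form 622u + 914v is a multiple of 2.
But 429 is not a multiple of 2 (it leaves remainder 1).
Therefore 622u + 914v = 429 has no solution in integers.

No such integers exist.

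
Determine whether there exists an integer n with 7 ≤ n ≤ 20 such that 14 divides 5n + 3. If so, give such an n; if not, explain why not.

n = 19

n = 19 works, since 5·19 + 3 = 98 = 7·14.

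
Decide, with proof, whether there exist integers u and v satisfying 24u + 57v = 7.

No such integers exist.

gcd(24, 57) = 3, so every integer of the form 24u + 57v is a multiple of 3.
But 7 = 3·2 + 1, so 3 ∤ 7.
Hence no integers u, v satisfy the equation.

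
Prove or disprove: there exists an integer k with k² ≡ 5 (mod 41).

k = 28 works: 28² = 784, and 784 − 5 = 779 = 19·41.

k = 28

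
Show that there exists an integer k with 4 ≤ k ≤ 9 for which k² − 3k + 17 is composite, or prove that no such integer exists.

At k = 8: 8² − 3·8 + 17 = 57 = 3·19, which is composite.

k = 8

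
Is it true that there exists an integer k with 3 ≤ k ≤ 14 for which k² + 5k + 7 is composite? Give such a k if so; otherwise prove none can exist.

At k = 9: 9² + 5·9 + 7 = 133 = 7·19, which is composite.

k = 9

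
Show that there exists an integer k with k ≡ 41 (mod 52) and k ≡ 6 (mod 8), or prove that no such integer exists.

Both moduli are multiples of 4 = gcd(52, 8), so any solution would satisfy k ≡ 41 and k ≡ 6 modulo 4 simultaneously.
These are incompatible: 41 − 6 = 35 is not divisible by 4.
Therefore no such k exists.

No such integer exists.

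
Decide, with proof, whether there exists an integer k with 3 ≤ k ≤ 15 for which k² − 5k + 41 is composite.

k = 8

At k = 8: 8² − 5·8 + 41 = 65 = 5·13, which is composite.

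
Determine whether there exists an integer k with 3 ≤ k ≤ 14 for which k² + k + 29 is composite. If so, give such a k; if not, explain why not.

k = 9

At k = 9: 9² + 9 + 29 = 119 = 7·17, which is composite.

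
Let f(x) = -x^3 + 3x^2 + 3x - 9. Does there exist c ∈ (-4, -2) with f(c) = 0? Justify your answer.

No.

The endpoint values f(-4) = 91 and f(-2) = 5 are both positive. Claim: f(x) > 0 for every x in (-4, -2).
Substitute x = -2 − u, where 0 < u < 2 on the interval. Expanding, f(-2 − u) = u^3 + 9u^2 + 21u + 5.
The nonzero coefficients here are all positive, so for u > 0 every term is positive (or zero), and the constant term 5 is strictly positive.
So f is strictly positive on (-4, -2); no root exists in the interval.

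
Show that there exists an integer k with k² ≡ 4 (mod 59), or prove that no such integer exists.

k = 57 works: 57² = 3249, and 3249 − 4 = 3245 = 55·59.

k = 57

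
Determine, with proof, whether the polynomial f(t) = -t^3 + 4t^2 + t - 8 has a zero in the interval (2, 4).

f(2) = 2 and f(4) = -4, which have opposite signs.
f is continuous everywhere (it is a polynomial), in particular on [2, 4].
By the Intermediate Value Theorem, f takes the value 0 somewhere in the open interval.

Such a root exists.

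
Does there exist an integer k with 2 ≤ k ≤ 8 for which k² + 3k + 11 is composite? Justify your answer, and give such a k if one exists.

At k = 4: 4² + 3·4 + 11 = 39 = 3·13, which is composite.

k = 4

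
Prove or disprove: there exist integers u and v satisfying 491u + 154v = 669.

Since gcd(491, 154) = 1, every integer is an integer combination of 491 and 154.
Dividing repeatedly: 491 = 3·154 + 29, 154 = 5·29 + 9, 29 = 3·9 + 2, 9 = 4·2 + 1, 2 = 2·1 + 0.
Back-substituting, 1 = 9 − 4·2 = 9 − 4·(29 − 3·9) = −4·29 + 13·9 = −4·29 + 13·(154 − 5·29) = 13·154 − 69·29 = 13·154 − 69·(491 − 3·154) = −69·491 + 220·154; that is, 491·(-69) + 154·220 = 1.
Times 669: 491·(-46161) + 154·147180 = 669, so (-46161, 147180) solves it.
Shifting by a multiple of (154, −491) keeps it a solution: u = -46161 + 300·154 = 39, v = 147180 − 300·491 = -120.
Check: 491·39 + 154·(-120) = 19149 − 18480 = 669. ✓

u = 39, v = -120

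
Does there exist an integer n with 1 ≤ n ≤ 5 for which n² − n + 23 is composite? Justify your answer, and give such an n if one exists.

n = 2

At n = 2: 2² − 2 + 23 = 25 = 5·5, which is composite.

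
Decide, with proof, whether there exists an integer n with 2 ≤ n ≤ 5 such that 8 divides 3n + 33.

n = 5

n = 5 works, since 3·5 + 33 = 48 = 6·8.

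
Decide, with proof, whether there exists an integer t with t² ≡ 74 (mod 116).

No such integer exists.

Reduce modulo 4, which divides 116: we would need t² ≡ 2 (mod 4).
Since (4 − t)² ≡ t² (mod 4), it suffices to square t = 0, 1, …, 2: the residues are 0, 1, 0.
So the quadratic residues mod 4 are {0, 1}, and 2 is not among them.
Hence no integer t has t² ≡ 74 (mod 116).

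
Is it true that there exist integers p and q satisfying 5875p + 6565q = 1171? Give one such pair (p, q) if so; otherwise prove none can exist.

gcd(5875, 6565) = 5, so every integer of the form 5875p + 6565q is a multiple of 5.
But 1171 is not a multiple of 5 (it leaves remainder 1).
Therefore 5875p + 6565q = 1171 has no solution in integers.

There are no such integers.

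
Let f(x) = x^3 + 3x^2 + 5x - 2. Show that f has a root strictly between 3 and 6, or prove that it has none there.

Evaluate at the endpoints: f(3) = 67, f(6) = 352 — same sign (positive).
f'(x) = 3x^2 + 6x + 5 has discriminant 6² − 4·3·5 = -24 < 0, so f' has no real roots and is positive for every real x.
Hence f is strictly increasing on ℝ, and in particular on [3, 6]. A strictly monotone function with same-sign endpoint values stays positive on the whole interval, so f has no zero in (3, 6).

f has no root in that interval.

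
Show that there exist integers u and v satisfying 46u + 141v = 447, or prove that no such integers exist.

Since gcd(46, 141) = 1, every integer is an integer combination of 46 and 141.
Euclidean algorithm: 141 = 3·46 + 3, 46 = 15·3 + 1, 3 = 3·1 + 0.
Unwinding: 1 = 46 − 15·3 = 46 − 15·(141 − 3·46) = −15·141 + 46·46, i.e. 46·46 + 141·(-15) = 1.
Times 447: 46·20562 + 141·(-6705) = 447, so (20562, -6705) solves it.
Shifting by a multiple of (141, −46) keeps it a solution: u = 20562 − 145·141 = 117, v = -6705 + 145·46 = -35.
Indeed 46·117 + 141·(-35) = 5382 − 4935 = 447.

u = 117, v = -35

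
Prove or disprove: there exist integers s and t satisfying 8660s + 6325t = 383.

There are no such integers.

Both 8660 and 6325 are divisible by gcd(8660, 6325) = 5, hence so is any combination 8660s + 6325t.
However 383 leaves remainder 3 on division by 5.
Therefore 8660s + 6325t = 383 has no solution in integers.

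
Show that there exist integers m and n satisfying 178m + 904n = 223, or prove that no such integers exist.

Any value of 178m + 904n is a multiple of gcd(178, 904) = 2.
But 223 is not a multiple of 2 (it leaves remainder 1).
Hence no integers m, n satisfy the equation.

No such integers exist.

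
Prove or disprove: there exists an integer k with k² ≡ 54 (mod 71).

k = 14

Take k = 14. Then 14² = 196 = 2·71 + 54, so 14² ≡ 54 (mod 71).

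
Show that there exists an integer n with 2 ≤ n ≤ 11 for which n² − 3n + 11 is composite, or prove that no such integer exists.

At n = 10: 10² − 3·10 + 11 = 81 = 3·27, which is composite.

n = 10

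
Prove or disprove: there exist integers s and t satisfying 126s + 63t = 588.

No such integers exist.

Both 126 and 63 are divisible by gcd(126, 63) = 63, hence so is any combination 126s + 63t.
However 588 leaves remainder 21 on division by 63.
Hence no integers s, t satisfy the equation.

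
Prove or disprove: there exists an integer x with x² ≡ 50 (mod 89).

x = 53

x = 53 works: 53² = 2809, and 2809 − 50 = 2759 = 31·89.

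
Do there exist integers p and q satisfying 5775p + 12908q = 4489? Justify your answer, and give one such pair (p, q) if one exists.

Both 5775 and 12908 are divisible by gcd(5775, 12908) = 7, hence so is any combination 5775p + 12908q.
But 4489 = 7·641 + 2, so 7 ∤ 4489.
Hence no integers p, q satisfy the equation.

No such integers exist.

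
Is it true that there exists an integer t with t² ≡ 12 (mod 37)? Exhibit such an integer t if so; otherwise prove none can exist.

t = 30

Take t = 30. Then 30² = 900 = 24·37 + 12, so 30² ≡ 12 (mod 37).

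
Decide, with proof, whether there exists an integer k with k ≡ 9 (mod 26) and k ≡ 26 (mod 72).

Reduce both congruences modulo 2, which divides 26 and 72: they say k ≡ 9 (mod 2) and k ≡ 26 (mod 2).
But 9 mod 2 = 1 while 26 mod 2 = 0, a contradiction.
Hence the system has no solution.

No such integer exists.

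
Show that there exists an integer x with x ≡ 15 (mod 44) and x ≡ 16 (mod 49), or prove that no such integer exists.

x = 1731

gcd(44, 49) = 1, so the Chinese Remainder Theorem guarantees exactly one residue class mod 2156 satisfying both.
Any solution of the first congruence is x = 15 + 44t; substituting into the second, 44t ≡ 16 − 15 ≡ 1 (mod 49).
Note 44·39 = 1716 ≡ 1 (mod 49) (as 1716 − 1 = 35·49), so 44⁻¹ ≡ 39.
Therefore t ≡ 39·1 = 39 (mod 49).
With t = 39: x = 15 + 44·39 = 1731.
Indeed 1731 ≡ 15 (mod 44) and 1731 ≡ 16 (mod 49).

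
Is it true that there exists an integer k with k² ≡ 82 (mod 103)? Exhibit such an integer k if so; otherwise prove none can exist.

Take k = 44. Then 44² = 1936 = 18·103 + 82, so 44² ≡ 82 (mod 103).

k = 44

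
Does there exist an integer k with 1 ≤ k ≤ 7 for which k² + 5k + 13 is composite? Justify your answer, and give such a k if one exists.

k = 2

At k = 2: 2² + 5·2 + 13 = 27 = 3·9, which is composite.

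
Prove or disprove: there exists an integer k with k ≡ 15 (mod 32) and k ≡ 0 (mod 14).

Reduce both congruences modulo 2, which divides 32 and 14: they say k ≡ 15 (mod 2) and k ≡ 0 (mod 2).
But 15 mod 2 = 1 while 0 mod 2 = 0, a contradiction.
Therefore no such k exists.

There is no such integer.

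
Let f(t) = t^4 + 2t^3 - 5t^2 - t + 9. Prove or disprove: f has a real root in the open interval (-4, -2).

f(-4) = 61 and f(-2) = -9, which have opposite signs.
Since f is a polynomial it is continuous on [-4, -2].
By the Intermediate Value Theorem, f takes the value 0 somewhere in the open interval.

Such a root exists.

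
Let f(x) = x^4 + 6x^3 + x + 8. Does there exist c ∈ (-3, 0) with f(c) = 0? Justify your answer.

Yes, such a c exists.

f(-3) = -76 and f(0) = 8, which have opposite signs.
f is continuous everywhere (it is a polynomial), in particular on [-3, 0].
By the Intermediate Value Theorem, f takes the value 0 somewhere in the open interval.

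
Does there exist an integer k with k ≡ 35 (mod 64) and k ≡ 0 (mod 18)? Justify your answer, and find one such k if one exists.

There is no such integer.

Reduce both congruences modulo 2, which divides 64 and 18: they say k ≡ 35 (mod 2) and k ≡ 0 (mod 2).
But 35 mod 2 = 1 while 0 mod 2 = 0, a contradiction.
Therefore no such k exists.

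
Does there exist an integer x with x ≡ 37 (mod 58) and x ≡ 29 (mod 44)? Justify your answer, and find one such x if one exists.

The moduli are not coprime: gcd(58, 44) = 2. Compatibility requires 2 ∣ (29 − 37) = -8, which holds, so solutions exist.
Put x = 37 + 58t, so we need 58t ≡ 36 (mod 44), equivalently (divide by 2) 29t ≡ 18 (mod 22).
29 ≡ 7 (mod 22), so this reads 7t ≡ 18 (mod 22). Since 7·19 = 133 = 6·22 + 1, the inverse of 7 mod 22 is 19.
Therefore t ≡ 19·18 = 342 ≡ 12 (mod 22).
Then x = 37 + 58·12 = 733.
Indeed 733 ≡ 37 (mod 58) and 733 ≡ 29 (mod 44).

x = 733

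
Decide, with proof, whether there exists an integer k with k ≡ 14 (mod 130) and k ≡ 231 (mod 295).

gcd(130, 295) = 5. If k ≡ 14 (mod 130) and k ≡ 231 (mod 295), then k ≡ 14 (mod 5) and k ≡ 231 (mod 5).
However 14 ≡ 4 and 231 ≡ 1 (mod 5), and 4 ≠ 1.
Therefore no such k exists.

No such integer exists.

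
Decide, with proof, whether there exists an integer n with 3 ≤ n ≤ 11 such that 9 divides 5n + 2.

n = 5

For n = 3, 4 the values 17, 22 are not multiples of 9. Try n = 5: 5·5 + 2 = 27 = 3·9, which is divisible by 9.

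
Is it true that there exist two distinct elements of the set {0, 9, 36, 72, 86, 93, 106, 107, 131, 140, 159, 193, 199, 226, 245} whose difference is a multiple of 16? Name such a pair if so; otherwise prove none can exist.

No such pair exists.

Residues mod 16: 0↦0, 9↦9, 36↦4, 72↦8, 86↦6, 93↦13, 106↦10, 107↦11, 131↦3, 140↦12, 159↦15, 193↦1, 199↦7, 226↦2, 245↦5.
These 15 residues are pairwise different, hence no difference of two elements is divisible by 16.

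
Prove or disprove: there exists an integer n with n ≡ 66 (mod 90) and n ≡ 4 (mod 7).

gcd(90, 7) = 1, so the Chinese Remainder Theorem guarantees exactly one residue class mod 630 satisfying both.
Any solution of the first congruence is n = 66 + 90t; substituting into the second, 90t ≡ 4 − 66 ≡ 1 (mod 7).
90 ≡ 6 (mod 7), so this reads 6t ≡ 1 (mod 7). Invert 6 mod 7 by the Euclidean algorithm: 7 = 1·6 + 1, 6 = 6·1 + 0; back-substituting, 1 = 7 − 1·6. Hence 6·(-1) ≡ 1, so 6⁻¹ ≡ -1 ≡ 6 (mod 7).
Therefore t ≡ 6·1 = 6 (mod 7).
Taking t = 6 gives n = 66 + 90·6 = 606.
Check: 606 mod 90 = 66, 606 mod 7 = 4. ✓

n = 606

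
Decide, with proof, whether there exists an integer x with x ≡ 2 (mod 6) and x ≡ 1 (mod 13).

x = 14

gcd(6, 13) = 1, so the Chinese Remainder Theorem guarantees exactly one residue class mod 78 satisfying both.
Write x = 2 + 6t and require 2 + 6t ≡ 1 (mod 13), i.e. 6t ≡ 12 (mod 13).
Since 6·11 = 66 = 5·13 + 1, the inverse of 6 mod 13 is 11.
Multiplying by 11: t ≡ 11·12 = 132 ≡ 2 (mod 13).
Taking t = 2 gives x = 2 + 6·2 = 14.
Check: 14 mod 6 = 2, 14 mod 13 = 1. ✓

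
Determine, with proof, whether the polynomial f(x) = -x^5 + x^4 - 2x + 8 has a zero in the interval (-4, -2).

The endpoint values f(-4) = 1296 and f(-2) = 60 are both positive. Claim: f(x) > 0 for every x in (-4, -2).
Shift to the endpoint -2: with x = -2 − u (0 < u < 2), one computes f(-2 − u) = u^5 + 11u^4 + 48u^3 + 104u^2 + 114u + 60.
All 6 nonzero coefficients of this polynomial in u are positive; hence for u > 0 the value is a sum of positive terms (the constant 60 among them).
So f is strictly positive on (-4, -2); no root exists in the interval.

No.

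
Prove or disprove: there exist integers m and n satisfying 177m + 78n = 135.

gcd(177, 78) = 3, and 3 divides 135, so integer solutions exist.
Dividing through by 3 reduces the equation to 59m + 26n = 45.
Dividing repeatedly: 59 = 2·26 + 7, 26 = 3·7 + 5, 7 = 1·5 + 2, 5 = 2·2 + 1, 2 = 2·1 + 0.
Unwinding: 1 = 5 − 2·2 = 5 − 2·(7 − 1·5) = −2·7 + 3·5 = −2·7 + 3·(26 − 3·7) = 3·26 − 11·7 = 3·26 − 11·(59 − 2·26) = −11·59 + 25·26, i.e. 59·(-11) + 26·25 = 1.
Multiplying through by 45: m = (-11)·45 = -495, n = 25·45 = 1125 is a solution.
The general solution is m = -495 + 26k, n = 1125 − 59k; taking k = 20 gives the smaller pair m = 25, n = -55.
Check: 177·25 + 78·(-55) = 4425 − 4290 = 135. ✓

m = 25, n = -55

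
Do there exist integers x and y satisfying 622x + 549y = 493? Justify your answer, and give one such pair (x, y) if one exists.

x = 97, y = -109

622 and 549 are coprime, so 622x + 549y ranges over all of ℤ.
Run the Euclidean algorithm on 622 and 549: 622 = 1·549 + 73, 549 = 7·73 + 38, 73 = 1·38 + 35, 38 = 1·35 + 3, 35 = 11·3 + 2, 3 = 1·2 + 1, 2 = 2·1 + 0.
Working back up the chain: 1 = 3 − 1·2 = 3 − (35 − 11·3) = −35 + 12·3 = −35 + 12·(38 − 1·35) = 12·38 − 13·35 = 12·38 − 13·(73 − 1·38) = −13·73 + 25·38 = −13·73 + 25·(549 − 7·73) = 25·549 − 188·73 = 25·549 − 188·(622 − 1·549) = −188·622 + 213·549. So 622·(-188) + 549·213 = 1.
Scaling by 493 gives the particular solution (x, y) = (-92684, 105009).
Shifting by a multiple of (549, −622) keeps it a solution: x = -92684 + 169·549 = 97, y = 105009 − 169·622 = -109.
Indeed 622·97 + 549·(-109) = 60334 − 59841 = 493.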